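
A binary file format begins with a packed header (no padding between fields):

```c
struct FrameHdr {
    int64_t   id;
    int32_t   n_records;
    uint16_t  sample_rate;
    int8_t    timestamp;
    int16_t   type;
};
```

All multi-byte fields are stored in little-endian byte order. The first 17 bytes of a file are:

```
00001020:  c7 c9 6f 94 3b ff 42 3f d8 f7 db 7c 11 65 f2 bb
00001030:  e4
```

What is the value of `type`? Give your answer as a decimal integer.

`type` follows `id` (8 B), `n_records` (4 B), `sample_rate` (2 B), `timestamp` (1 B), so it starts at offset 8 + 4 + 2 + 1 = 15 and occupies 2 bytes.
Bytes at offsets 15..16: BB E4.
Little-endian: lowest address holds the least-significant byte.
Reassemble most-significant byte first: E4 BB → 0xE4BB.
Top bit is set, so as a signed 16-bit value this is 0xE4BB − 2^16 = -6981.

-6981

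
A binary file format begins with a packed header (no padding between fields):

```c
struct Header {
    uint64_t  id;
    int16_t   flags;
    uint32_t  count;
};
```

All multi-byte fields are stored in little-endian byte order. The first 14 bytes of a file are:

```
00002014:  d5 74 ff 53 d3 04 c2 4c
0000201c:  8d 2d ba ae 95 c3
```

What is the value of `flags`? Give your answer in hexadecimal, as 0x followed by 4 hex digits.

`flags` follows `id` (8 bytes), so it starts at byte offset 8 and occupies 2 bytes.
Bytes at offsets 8..9: 8D 2D.
In little-endian order the low byte comes first in memory.
Reassemble most-significant byte first: 2D 8D → 0x2D8D.

0x2D8D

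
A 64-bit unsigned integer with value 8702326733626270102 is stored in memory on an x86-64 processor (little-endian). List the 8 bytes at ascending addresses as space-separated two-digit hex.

8702326733626270102 in hexadecimal, padded to 64 bits, is 0x78C4E00EAD2DE196.
Split into bytes (most-significant first): 78 C4 E0 0E AD 2D E1 96.
Little-endian stores the least-significant byte at the lowest address.
So at ascending addresses the bytes are 96 E1 2D AD 0E E0 C4 78.

96 E1 2D AD 0E E0 C4 78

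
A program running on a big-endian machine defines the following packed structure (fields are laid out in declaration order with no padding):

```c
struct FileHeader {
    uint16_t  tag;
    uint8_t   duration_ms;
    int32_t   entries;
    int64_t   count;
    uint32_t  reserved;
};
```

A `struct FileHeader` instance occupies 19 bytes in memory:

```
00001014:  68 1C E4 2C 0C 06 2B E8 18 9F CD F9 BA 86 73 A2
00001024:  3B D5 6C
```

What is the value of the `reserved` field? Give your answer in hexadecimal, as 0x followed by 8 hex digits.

0xA23BD56C

`reserved` follows `tag` (2 B), `duration_ms` (1 B), `entries` (4 B), `count` (8 B), so it starts at offset 2 + 1 + 4 + 8 = 15 and occupies 4 bytes.
Bytes at offsets 15..18: A2 3B D5 6C.
In big-endian order the high byte comes first in memory.
The bytes are already most-significant first: 0xA23BD56C.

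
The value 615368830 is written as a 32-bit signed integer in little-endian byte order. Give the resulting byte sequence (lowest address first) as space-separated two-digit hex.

615368830 in hexadecimal, padded to 32 bits, is 0x24ADC87E.
Split into bytes (most-significant first): 24 AD C8 7E.
In little-endian order the low byte comes first in memory.
So at ascending addresses the bytes are 7E C8 AD 24.

7E C8 AD 24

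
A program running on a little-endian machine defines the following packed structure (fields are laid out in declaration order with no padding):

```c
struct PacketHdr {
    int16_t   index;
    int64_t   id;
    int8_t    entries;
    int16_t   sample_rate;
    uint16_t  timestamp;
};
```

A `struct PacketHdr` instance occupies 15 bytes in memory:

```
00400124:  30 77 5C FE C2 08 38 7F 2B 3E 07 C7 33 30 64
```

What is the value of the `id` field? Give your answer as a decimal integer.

4479814132991983196

`id` follows `index` (2 bytes), so it starts at byte offset 2 and occupies 8 bytes.
Bytes at offsets 2..9: 5C FE C2 08 38 7F 2B 3E.
Little-endian stores the least-significant byte at the lowest address.
Reassemble most-significant byte first: 3E 2B 7F 38 08 C2 FE 5C → 0x3E2B7F3808C2FE5C.
0x3E2B7F3808C2FE5C = 4479814132991983196.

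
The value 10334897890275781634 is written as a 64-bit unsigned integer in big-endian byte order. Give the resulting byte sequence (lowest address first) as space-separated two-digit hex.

10334897890275781634 in hexadecimal, padded to 64 bits, is 0x8F6CEEDFE3D26C02.
Split into bytes (most-significant first): 8F 6C EE DF E3 D2 6C 02.
Big-endian: lowest address holds the most-significant byte.
So the memory order matches the most-significant-first order: 8F 6C EE DF E3 D2 6C 02.

8F 6C EE DF E3 D2 6C 02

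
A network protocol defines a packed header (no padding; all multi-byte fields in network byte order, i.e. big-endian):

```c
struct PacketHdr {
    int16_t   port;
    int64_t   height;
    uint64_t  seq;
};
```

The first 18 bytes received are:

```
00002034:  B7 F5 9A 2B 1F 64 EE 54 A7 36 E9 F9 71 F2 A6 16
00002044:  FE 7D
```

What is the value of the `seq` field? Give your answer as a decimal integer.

`seq` follows `port` (2 B), `height` (8 B), so it starts at offset 2 + 8 = 10 and occupies 8 bytes.
Bytes at offsets 10..17: E9 F9 71 F2 A6 16 FE 7D.
Big-endian stores the most-significant byte at the lowest address.
The bytes are already most-significant first: 0xE9F971F2A616FE7D.
0xE9F971F2A616FE7D = 16859631967020711549.

16859631967020711549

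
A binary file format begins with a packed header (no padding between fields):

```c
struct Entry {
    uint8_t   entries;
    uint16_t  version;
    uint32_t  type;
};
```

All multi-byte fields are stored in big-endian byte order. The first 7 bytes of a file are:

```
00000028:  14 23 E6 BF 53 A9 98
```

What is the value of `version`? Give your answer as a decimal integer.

`version` follows `entries` (1 byte), so it starts at byte offset 1 and occupies 2 bytes.
Bytes at offsets 1..2: 23 E6.
Big-endian: lowest address holds the most-significant byte.
The bytes are already most-significant first: 0x23E6.
0x23E6 = 9190.

9190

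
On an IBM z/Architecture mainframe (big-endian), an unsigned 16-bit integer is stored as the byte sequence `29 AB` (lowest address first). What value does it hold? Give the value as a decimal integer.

Big-endian stores the most-significant byte at the lowest address.
The bytes are already most-significant first: 0x29AB.
0x29AB = 10667.

10667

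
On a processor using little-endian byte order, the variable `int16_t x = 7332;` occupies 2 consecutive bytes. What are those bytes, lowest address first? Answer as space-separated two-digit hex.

A4 1C

7332 in hexadecimal, padded to 16 bits, is 0x1CA4.
Split into bytes (most-significant first): 1C A4.
Little-endian stores the least-significant byte at the lowest address.
So at ascending addresses the bytes are A4 1C.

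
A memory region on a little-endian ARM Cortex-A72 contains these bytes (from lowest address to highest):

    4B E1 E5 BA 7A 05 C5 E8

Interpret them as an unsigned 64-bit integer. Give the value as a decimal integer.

In little-endian order the low byte comes first in memory.
Reassemble most-significant byte first: E8 C5 05 7A BA E5 E1 4B → 0xE8C5057ABAE5E14B.
0xE8C5057ABAE5E14B = 16772818411891056971.

16772818411891056971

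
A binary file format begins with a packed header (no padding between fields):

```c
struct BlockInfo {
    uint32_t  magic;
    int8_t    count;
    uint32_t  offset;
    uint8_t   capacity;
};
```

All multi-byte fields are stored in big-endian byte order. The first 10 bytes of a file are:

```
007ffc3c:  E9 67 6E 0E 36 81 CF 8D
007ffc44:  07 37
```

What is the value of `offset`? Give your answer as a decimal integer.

`offset` follows `magic` (4 B), `count` (1 B), so it starts at offset 4 + 1 = 5 and occupies 4 bytes.
Bytes at offsets 5..8: 81 CF 8D 07.
Big-endian: lowest address holds the most-significant byte.
The bytes are already most-significant first: 0x81CF8D07.
0x81CF8D07 = 2177862919.

2177862919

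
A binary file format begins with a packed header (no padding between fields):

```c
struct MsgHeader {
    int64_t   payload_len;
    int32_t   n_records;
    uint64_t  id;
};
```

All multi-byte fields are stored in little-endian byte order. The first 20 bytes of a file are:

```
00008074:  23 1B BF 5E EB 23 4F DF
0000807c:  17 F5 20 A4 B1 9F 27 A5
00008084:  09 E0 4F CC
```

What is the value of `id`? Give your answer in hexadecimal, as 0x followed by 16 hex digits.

0xCC4FE009A5279FB1

`id` follows `payload_len` (8 B), `n_records` (4 B), so it starts at offset 8 + 4 = 12 and occupies 8 bytes.
Bytes at offsets 12..19: B1 9F 27 A5 09 E0 4F CC.
In little-endian order the low byte comes first in memory.
Reassemble most-significant byte first: CC 4F E0 09 A5 27 9F B1 → 0xCC4FE009A5279FB1.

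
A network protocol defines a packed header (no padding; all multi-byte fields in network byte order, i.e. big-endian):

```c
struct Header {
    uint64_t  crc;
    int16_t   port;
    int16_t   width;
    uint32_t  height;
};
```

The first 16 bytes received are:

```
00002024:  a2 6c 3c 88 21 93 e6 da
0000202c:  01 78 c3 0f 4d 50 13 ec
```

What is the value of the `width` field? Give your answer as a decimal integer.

`width` follows `crc` (8 B), `port` (2 B), so it starts at offset 8 + 2 = 10 and occupies 2 bytes.
Bytes at offsets 10..11: C3 0F.
Big-endian stores the most-significant byte at the lowest address.
The bytes are already most-significant first: 0xC30F.
Top bit is set, so as a signed 16-bit value this is 0xC30F − 2^16 = -15601.

-15601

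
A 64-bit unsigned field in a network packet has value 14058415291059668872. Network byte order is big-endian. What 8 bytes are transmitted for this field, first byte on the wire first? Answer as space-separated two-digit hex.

14058415291059668872 in hexadecimal, padded to 64 bits, is 0xC3198638F8880788.
Split into bytes (most-significant first): C3 19 86 38 F8 88 07 88.
In big-endian order the high byte comes first in memory.
So the memory order matches the most-significant-first order: C3 19 86 38 F8 88 07 88.

C3 19 86 38 F8 88 07 88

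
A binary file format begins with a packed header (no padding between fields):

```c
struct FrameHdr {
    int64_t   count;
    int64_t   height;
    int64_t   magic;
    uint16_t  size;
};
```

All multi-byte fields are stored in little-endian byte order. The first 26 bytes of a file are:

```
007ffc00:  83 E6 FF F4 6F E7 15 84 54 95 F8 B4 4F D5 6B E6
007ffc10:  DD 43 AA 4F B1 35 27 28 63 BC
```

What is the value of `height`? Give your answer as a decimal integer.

`height` follows `count` (8 bytes), so it starts at byte offset 8 and occupies 8 bytes.
Bytes at offsets 8..15: 54 95 F8 B4 4F D5 6B E6.
Little-endian stores the least-significant byte at the lowest address.
Reassemble most-significant byte first: E6 6B D5 4F B4 F8 95 54 → 0xE66BD54FB4F89554.
Top bit is set, so as a signed 64-bit value this is 0xE66BD54FB4F89554 − 2^64 = -1843145084162763436.

-1843145084162763436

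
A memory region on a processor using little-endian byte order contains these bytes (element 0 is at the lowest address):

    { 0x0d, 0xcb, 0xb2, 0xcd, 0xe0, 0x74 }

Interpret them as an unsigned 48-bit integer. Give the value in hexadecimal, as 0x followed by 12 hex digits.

Little-endian: lowest address holds the least-significant byte.
Reassemble most-significant byte first: 74 E0 CD B2 CB 0D → 0x74E0CDB2CB0D.

0x74E0CDB2CB0D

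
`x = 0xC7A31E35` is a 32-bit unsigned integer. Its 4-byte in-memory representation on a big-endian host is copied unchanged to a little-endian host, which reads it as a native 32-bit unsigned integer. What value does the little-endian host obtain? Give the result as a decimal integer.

891200455

Stored big-endian, the bytes at ascending addresses are C7 A3 1E 35.
Read back as little-endian, the first byte is least significant, giving 0x351EA3C7.
0x351EA3C7 = 891200455.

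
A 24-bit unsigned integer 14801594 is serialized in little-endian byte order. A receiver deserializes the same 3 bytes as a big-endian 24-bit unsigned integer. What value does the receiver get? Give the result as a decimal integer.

14801594 in 24-bit hexadecimal is 0xE1DABA.
Stored little-endian, the bytes at ascending addresses are BA DA E1.
Read back as big-endian, the last byte is least significant, giving 0xBADAE1.
0xBADAE1 = 12245729.

12245729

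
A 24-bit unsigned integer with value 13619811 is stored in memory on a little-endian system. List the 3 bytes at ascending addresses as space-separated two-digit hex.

13619811 in hexadecimal, padded to 24 bits, is 0xCFD263.
Split into bytes (most-significant first): CF D2 63.
Little-endian: lowest address holds the least-significant byte.
So at ascending addresses the bytes are 63 D2 CF.

63 D2 CF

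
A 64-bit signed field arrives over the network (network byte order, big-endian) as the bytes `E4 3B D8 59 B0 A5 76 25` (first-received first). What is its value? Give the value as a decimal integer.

Big-endian: lowest address holds the most-significant byte.
The bytes are already most-significant first: 0xE43BD859B0A57625.
Top bit is set, so as a signed 64-bit value this is 0xE43BD859B0A57625 − 2^64 = -2000767729708730843.

-2000767729708730843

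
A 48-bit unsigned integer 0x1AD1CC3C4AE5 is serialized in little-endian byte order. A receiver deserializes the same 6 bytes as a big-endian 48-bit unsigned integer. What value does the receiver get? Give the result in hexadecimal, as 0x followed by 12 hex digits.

Stored little-endian, the bytes at ascending addresses are E5 4A 3C CC D1 1A.
Read back as big-endian, the last byte is least significant, giving 0xE54A3CCCD11A.

0xE54A3CCCD11A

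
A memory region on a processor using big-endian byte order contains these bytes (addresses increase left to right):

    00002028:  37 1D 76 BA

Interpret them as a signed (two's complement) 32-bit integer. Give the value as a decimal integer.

924677818

Big-endian: lowest address holds the most-significant byte.
The bytes are already most-significant first: 0x371D76BA.
0x371D76BA = 924677818.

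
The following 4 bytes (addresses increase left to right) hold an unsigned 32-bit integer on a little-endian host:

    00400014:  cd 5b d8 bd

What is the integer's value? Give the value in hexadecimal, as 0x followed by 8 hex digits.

In little-endian order the low byte comes first in memory.
Reassemble most-significant byte first: BD D8 5B CD → 0xBDD85BCD.

0xBDD85BCD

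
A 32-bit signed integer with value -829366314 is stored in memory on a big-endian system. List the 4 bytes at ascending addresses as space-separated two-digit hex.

CE 90 DF D6

Two's complement of -829366314 in 32 bits: 829366314 = 0x316F202A; invert → 0xCE90DFD5; add 1 → 0xCE90DFD6.
Split into bytes (most-significant first): CE 90 DF D6.
Big-endian: lowest address holds the most-significant byte.
So the memory order matches the most-significant-first order: CE 90 DF D6.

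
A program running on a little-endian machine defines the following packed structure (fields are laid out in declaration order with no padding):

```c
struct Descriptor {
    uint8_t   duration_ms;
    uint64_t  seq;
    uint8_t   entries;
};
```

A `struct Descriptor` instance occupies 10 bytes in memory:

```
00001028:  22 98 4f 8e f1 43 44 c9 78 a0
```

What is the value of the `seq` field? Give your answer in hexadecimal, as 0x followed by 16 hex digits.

`seq` follows `duration_ms` (1 byte), so it starts at byte offset 1 and occupies 8 bytes.
Bytes at offsets 1..8: 98 4F 8E F1 43 44 C9 78.
Little-endian stores the least-significant byte at the lowest address.
Reassemble most-significant byte first: 78 C9 44 43 F1 8E 4F 98 → 0x78C94443F18E4F98.

0x78C94443F18E4F98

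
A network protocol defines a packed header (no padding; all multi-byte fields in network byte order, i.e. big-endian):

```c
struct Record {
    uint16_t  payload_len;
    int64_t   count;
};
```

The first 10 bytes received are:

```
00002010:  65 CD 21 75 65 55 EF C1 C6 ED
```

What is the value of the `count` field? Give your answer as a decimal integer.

2410944595295848173

`count` follows `payload_len` (2 bytes), so it starts at byte offset 2 and occupies 8 bytes.
Bytes at offsets 2..9: 21 75 65 55 EF C1 C6 ED.
Big-endian: lowest address holds the most-significant byte.
The bytes are already most-significant first: 0x21756555EFC1C6ED.
0x21756555EFC1C6ED = 2410944595295848173.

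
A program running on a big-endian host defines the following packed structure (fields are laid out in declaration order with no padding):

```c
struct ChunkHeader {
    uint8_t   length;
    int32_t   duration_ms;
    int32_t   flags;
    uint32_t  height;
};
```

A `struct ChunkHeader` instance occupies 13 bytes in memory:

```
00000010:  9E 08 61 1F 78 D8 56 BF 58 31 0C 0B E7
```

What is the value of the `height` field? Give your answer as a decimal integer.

`height` follows `length` (1 B), `duration_ms` (4 B), `flags` (4 B), so it starts at offset 1 + 4 + 4 = 9 and occupies 4 bytes.
Bytes at offsets 9..12: 31 0C 0B E7.
Big-endian stores the most-significant byte at the lowest address.
The bytes are already most-significant first: 0x310C0BE7.
0x310C0BE7 = 822873063.

822873063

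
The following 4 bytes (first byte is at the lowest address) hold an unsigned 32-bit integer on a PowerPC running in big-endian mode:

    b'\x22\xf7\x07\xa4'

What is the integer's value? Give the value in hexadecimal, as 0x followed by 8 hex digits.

Big-endian: lowest address holds the most-significant byte.
The bytes are already most-significant first: 0x22F707A4.

0x22F707A4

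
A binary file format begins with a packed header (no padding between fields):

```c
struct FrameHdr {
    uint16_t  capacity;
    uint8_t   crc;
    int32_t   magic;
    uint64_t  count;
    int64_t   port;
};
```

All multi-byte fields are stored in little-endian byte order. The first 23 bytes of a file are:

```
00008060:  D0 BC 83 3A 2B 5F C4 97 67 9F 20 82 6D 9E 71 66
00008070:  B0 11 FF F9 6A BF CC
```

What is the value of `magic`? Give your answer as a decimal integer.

`magic` follows `capacity` (2 B), `crc` (1 B), so it starts at offset 2 + 1 = 3 and occupies 4 bytes.
Bytes at offsets 3..6: 3A 2B 5F C4.
Little-endian stores the least-significant byte at the lowest address.
Reassemble most-significant byte first: C4 5F 2B 3A → 0xC45F2B3A.
Top bit is set, so as a signed 32-bit value this is 0xC45F2B3A − 2^32 = -1000395974.

-1000395974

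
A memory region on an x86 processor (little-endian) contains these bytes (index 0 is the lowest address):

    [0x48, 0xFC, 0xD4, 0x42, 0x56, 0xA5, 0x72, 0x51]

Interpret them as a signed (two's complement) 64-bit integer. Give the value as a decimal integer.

Little-endian stores the least-significant byte at the lowest address.
Reassemble most-significant byte first: 51 72 A5 56 42 D4 FC 48 → 0x5172A55642D4FC48.
0x5172A55642D4FC48 = 5868935054324202568.

5868935054324202568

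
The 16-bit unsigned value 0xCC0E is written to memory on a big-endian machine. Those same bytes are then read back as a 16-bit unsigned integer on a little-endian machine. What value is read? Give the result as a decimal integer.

3788

Stored big-endian, the bytes at ascending addresses are CC 0E.
Read back as little-endian, the first byte is least significant, giving 0x0ECC.
0x0ECC = 3788.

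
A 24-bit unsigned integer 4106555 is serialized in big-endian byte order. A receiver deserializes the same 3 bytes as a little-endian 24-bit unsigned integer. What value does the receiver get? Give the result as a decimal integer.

3909950

4106555 in 24-bit hexadecimal is 0x3EA93B.
Stored big-endian, the bytes at ascending addresses are 3E A9 3B.
Read back as little-endian, the first byte is least significant, giving 0x3BA93E.
0x3BA93E = 3909950.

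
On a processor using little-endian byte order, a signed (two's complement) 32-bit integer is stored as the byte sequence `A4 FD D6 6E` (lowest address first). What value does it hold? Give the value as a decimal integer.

In little-endian order the low byte comes first in memory.
Reassemble most-significant byte first: 6E D6 FD A4 → 0x6ED6FDA4.
0x6ED6FDA4 = 1859583396.

1859583396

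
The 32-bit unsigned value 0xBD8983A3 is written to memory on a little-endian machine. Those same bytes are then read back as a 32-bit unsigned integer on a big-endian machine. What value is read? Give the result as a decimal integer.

2743306685

Stored little-endian, the bytes at ascending addresses are A3 83 89 BD.
Read back as big-endian, the last byte is least significant, giving 0xA38389BD.
0xA38389BD = 2743306685.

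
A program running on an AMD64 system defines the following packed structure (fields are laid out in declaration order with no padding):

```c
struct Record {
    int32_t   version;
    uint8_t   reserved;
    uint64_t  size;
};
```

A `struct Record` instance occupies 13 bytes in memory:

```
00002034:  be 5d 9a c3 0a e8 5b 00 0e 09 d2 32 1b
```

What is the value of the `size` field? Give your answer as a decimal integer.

`size` follows `version` (4 B), `reserved` (1 B), so it starts at offset 4 + 1 = 5 and occupies 8 bytes.
Bytes at offsets 5..12: E8 5B 00 0E 09 D2 32 1B.
Little-endian: lowest address holds the least-significant byte.
Reassemble most-significant byte first: 1B 32 D2 09 0E 00 5B E8 → 0x1B32D2090E005BE8.
0x1B32D2090E005BE8 = 1959859724191030248.

1959859724191030248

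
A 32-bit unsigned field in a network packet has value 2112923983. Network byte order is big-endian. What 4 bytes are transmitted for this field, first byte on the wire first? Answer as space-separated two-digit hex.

2112923983 in hexadecimal, padded to 32 bits, is 0x7DF0A94F.
Split into bytes (most-significant first): 7D F0 A9 4F.
Big-endian stores the most-significant byte at the lowest address.
So the memory order matches the most-significant-first order: 7D F0 A9 4F.

7D F0 A9 4F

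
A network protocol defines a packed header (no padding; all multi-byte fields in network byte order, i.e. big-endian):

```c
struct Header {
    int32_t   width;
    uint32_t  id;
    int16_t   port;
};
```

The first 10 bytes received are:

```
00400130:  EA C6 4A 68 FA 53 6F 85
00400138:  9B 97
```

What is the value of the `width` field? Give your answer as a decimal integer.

-356103576

`width` is the first field, at byte offset 0, occupying 4 bytes.
Bytes at offsets 0..3: EA C6 4A 68.
In big-endian order the high byte comes first in memory.
The bytes are already most-significant first: 0xEAC64A68.
Top bit is set, so as a signed 32-bit value this is 0xEAC64A68 − 2^32 = -356103576.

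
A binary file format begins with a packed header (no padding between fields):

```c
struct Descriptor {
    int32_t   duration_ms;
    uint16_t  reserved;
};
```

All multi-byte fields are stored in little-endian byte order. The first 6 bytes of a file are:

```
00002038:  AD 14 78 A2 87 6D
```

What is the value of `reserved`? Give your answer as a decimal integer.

28039

`reserved` follows `duration_ms` (4 bytes), so it starts at byte offset 4 and occupies 2 bytes.
Bytes at offsets 4..5: 87 6D.
Little-endian: lowest address holds the least-significant byte.
Reassemble most-significant byte first: 6D 87 → 0x6D87.
0x6D87 = 28039.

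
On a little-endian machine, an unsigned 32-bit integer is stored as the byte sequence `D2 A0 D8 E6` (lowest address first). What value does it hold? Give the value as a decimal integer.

3872956626

Little-endian stores the least-significant byte at the lowest address.
Reassemble most-significant byte first: E6 D8 A0 D2 → 0xE6D8A0D2.
0xE6D8A0D2 = 3872956626.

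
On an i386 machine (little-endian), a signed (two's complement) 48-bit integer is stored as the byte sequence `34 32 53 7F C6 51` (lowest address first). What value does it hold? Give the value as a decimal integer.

Little-endian: lowest address holds the least-significant byte.
Reassemble most-significant byte first: 51 C6 7F 53 32 34 → 0x51C67F533234.
0x51C67F533234 = 89912981533236.

89912981533236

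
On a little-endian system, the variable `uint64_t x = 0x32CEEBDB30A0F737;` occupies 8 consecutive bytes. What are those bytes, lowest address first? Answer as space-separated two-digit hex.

Split into bytes (most-significant first): 32 CE EB DB 30 A0 F7 37.
Little-endian: lowest address holds the least-significant byte.
So at ascending addresses the bytes are 37 F7 A0 30 DB EB CE 32.

37 F7 A0 30 DB EB CE 32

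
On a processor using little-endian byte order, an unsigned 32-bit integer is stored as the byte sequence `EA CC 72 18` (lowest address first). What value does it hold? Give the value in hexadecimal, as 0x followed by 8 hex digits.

0x1872CCEA

Little-endian: lowest address holds the least-significant byte.
Reassemble most-significant byte first: 18 72 CC EA → 0x1872CCEA.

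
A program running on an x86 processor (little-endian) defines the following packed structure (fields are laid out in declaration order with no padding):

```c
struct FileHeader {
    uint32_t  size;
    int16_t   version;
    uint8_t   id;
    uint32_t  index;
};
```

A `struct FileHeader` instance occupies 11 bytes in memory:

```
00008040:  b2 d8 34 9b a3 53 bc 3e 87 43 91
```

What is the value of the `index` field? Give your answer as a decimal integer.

2437121854

`index` follows `size` (4 B), `version` (2 B), `id` (1 B), so it starts at offset 4 + 2 + 1 = 7 and occupies 4 bytes.
Bytes at offsets 7..10: 3E 87 43 91.
Little-endian: lowest address holds the least-significant byte.
Reassemble most-significant byte first: 91 43 87 3E → 0x9143873E.
0x9143873E = 2437121854.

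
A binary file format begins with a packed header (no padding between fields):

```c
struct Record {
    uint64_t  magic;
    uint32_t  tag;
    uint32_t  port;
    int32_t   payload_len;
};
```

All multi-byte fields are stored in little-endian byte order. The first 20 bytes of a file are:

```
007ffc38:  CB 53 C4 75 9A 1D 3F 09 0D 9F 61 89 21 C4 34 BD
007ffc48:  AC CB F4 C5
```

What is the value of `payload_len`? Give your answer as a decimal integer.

-973812820

`payload_len` follows `magic` (8 B), `tag` (4 B), `port` (4 B), so it starts at offset 8 + 4 + 4 = 16 and occupies 4 bytes.
Bytes at offsets 16..19: AC CB F4 C5.
In little-endian order the low byte comes first in memory.
Reassemble most-significant byte first: C5 F4 CB AC → 0xC5F4CBAC.
Top bit is set, so as a signed 32-bit value this is 0xC5F4CBAC − 2^32 = -973812820.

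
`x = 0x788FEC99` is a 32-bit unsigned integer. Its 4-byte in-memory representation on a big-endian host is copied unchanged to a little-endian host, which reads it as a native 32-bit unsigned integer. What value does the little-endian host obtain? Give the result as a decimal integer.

Stored big-endian, the bytes at ascending addresses are 78 8F EC 99.
Read back as little-endian, the first byte is least significant, giving 0x99EC8F78.
0x99EC8F78 = 2582417272.

2582417272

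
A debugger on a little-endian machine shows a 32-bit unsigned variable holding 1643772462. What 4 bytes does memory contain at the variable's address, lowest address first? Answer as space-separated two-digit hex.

2E FA F9 61

1643772462 in hexadecimal, padded to 32 bits, is 0x61F9FA2E.
Split into bytes (most-significant first): 61 F9 FA 2E.
In little-endian order the low byte comes first in memory.
So at ascending addresses the bytes are 2E FA F9 61.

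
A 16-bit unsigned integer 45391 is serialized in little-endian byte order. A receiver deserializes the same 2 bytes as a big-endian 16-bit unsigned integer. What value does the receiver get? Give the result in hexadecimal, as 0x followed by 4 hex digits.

0x4FB1

45391 in 16-bit hexadecimal is 0xB14F.
Stored little-endian, the bytes at ascending addresses are 4F B1.
Read back as big-endian, the last byte is least significant, giving 0x4FB1.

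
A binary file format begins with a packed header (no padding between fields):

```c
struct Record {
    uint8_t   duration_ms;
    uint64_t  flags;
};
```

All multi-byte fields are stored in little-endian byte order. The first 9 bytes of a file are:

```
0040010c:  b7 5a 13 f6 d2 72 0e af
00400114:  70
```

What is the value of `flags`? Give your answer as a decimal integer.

`flags` follows `duration_ms` (1 byte), so it starts at byte offset 1 and occupies 8 bytes.
Bytes at offsets 1..8: 5A 13 F6 D2 72 0E AF 70.
In little-endian order the low byte comes first in memory.
Reassemble most-significant byte first: 70 AF 0E 72 D2 F6 13 5A → 0x70AF0E72D2F6135A.
0x70AF0E72D2F6135A = 8119724539500696410.

8119724539500696410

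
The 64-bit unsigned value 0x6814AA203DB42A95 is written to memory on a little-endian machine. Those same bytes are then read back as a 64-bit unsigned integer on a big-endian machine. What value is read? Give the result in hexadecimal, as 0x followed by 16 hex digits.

0x952AB43D20AA1468

Stored little-endian, the bytes at ascending addresses are 95 2A B4 3D 20 AA 14 68.
Read back as big-endian, the last byte is least significant, giving 0x952AB43D20AA1468.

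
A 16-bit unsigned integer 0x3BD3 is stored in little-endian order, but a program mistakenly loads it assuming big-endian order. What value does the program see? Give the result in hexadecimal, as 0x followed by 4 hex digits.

0xD33B

Stored little-endian, the bytes at ascending addresses are D3 3B.
Read back as big-endian, the last byte is least significant, giving 0xD33B.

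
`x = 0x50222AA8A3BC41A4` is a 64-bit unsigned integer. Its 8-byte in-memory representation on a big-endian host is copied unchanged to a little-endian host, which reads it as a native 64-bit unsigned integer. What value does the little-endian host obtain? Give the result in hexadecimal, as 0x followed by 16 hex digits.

0xA441BCA3A82A2250

Stored big-endian, the bytes at ascending addresses are 50 22 2A A8 A3 BC 41 A4.
Read back as little-endian, the first byte is least significant, giving 0xA441BCA3A82A2250.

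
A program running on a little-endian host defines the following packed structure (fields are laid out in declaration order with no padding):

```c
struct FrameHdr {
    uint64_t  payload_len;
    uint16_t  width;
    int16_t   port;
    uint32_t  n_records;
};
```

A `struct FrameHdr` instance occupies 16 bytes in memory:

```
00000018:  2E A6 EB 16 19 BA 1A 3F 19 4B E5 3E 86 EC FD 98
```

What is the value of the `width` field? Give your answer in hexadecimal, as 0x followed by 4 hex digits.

0x4B19

`width` follows `payload_len` (8 bytes), so it starts at byte offset 8 and occupies 2 bytes.
Bytes at offsets 8..9: 19 4B.
Little-endian: lowest address holds the least-significant byte.
Reassemble most-significant byte first: 4B 19 → 0x4B19.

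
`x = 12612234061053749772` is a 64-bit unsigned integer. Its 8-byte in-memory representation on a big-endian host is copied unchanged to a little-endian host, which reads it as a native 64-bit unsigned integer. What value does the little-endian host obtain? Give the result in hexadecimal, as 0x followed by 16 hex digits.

12612234061053749772 in 64-bit hexadecimal is 0xAF07A80E5930EA0C.
Stored big-endian, the bytes at ascending addresses are AF 07 A8 0E 59 30 EA 0C.
Read back as little-endian, the first byte is least significant, giving 0x0CEA30590EA807AF.

0x0CEA30590EA807AF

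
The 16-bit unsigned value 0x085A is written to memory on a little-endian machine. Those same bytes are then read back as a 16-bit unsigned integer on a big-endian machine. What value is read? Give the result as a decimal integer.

Stored little-endian, the bytes at ascending addresses are 5A 08.
Read back as big-endian, the last byte is least significant, giving 0x5A08.
0x5A08 = 23048.

23048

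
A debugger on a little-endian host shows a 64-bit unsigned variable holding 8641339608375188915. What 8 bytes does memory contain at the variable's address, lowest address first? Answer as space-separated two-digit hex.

B3 5D B7 0C 97 34 EC 77

8641339608375188915 in hexadecimal, padded to 64 bits, is 0x77EC34970CB75DB3.
Split into bytes (most-significant first): 77 EC 34 97 0C B7 5D B3.
Little-endian stores the least-significant byte at the lowest address.
So at ascending addresses the bytes are B3 5D B7 0C 97 34 EC 77.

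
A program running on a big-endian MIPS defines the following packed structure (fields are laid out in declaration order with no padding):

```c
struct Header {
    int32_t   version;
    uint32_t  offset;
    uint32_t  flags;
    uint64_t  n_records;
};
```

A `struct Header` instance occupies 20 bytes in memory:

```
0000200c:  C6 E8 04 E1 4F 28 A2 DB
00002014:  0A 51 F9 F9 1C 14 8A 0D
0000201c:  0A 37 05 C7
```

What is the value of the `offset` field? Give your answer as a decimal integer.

1328063195

`offset` follows `version` (4 bytes), so it starts at byte offset 4 and occupies 4 bytes.
Bytes at offsets 4..7: 4F 28 A2 DB.
Big-endian: lowest address holds the most-significant byte.
The bytes are already most-significant first: 0x4F28A2DB.
0x4F28A2DB = 1328063195.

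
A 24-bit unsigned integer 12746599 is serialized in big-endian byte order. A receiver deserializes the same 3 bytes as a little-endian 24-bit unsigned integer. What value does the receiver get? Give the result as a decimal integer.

6782914

12746599 in 24-bit hexadecimal is 0xC27F67.
Stored big-endian, the bytes at ascending addresses are C2 7F 67.
Read back as little-endian, the first byte is least significant, giving 0x677FC2.
0x677FC2 = 6782914.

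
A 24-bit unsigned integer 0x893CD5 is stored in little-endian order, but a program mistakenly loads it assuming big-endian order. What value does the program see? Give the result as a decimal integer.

Stored little-endian, the bytes at ascending addresses are D5 3C 89.
Read back as big-endian, the last byte is least significant, giving 0xD53C89.
0xD53C89 = 13974665.

13974665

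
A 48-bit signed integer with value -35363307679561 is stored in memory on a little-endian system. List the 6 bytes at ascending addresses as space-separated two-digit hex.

B7 90 9B 56 D6 DF

Two's complement of -35363307679561 in 48 bits: 35363307679561 = 0x2029A9646F49; invert → 0xDFD6569B90B6; add 1 → 0xDFD6569B90B7.
Split into bytes (most-significant first): DF D6 56 9B 90 B7.
Little-endian: lowest address holds the least-significant byte.
So at ascending addresses the bytes are B7 90 9B 56 D6 DF.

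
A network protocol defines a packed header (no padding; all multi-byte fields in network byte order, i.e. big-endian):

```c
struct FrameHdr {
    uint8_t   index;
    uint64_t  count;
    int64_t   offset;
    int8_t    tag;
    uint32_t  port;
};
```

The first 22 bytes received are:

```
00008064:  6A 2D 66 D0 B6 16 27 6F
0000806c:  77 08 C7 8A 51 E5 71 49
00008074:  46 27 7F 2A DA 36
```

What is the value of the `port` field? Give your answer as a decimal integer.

2133514806

`port` follows `index` (1 B), `count` (8 B), `offset` (8 B), `tag` (1 B), so it starts at offset 1 + 8 + 8 + 1 = 18 and occupies 4 bytes.
Bytes at offsets 18..21: 7F 2A DA 36.
Big-endian: lowest address holds the most-significant byte.
The bytes are already most-significant first: 0x7F2ADA36.
0x7F2ADA36 = 2133514806.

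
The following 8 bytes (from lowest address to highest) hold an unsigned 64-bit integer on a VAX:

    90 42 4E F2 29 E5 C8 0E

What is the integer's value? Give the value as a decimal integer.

1065353280194757264

In little-endian order the low byte comes first in memory.
Reassemble most-significant byte first: 0E C8 E5 29 F2 4E 42 90 → 0x0EC8E529F24E4290.
0x0EC8E529F24E4290 = 1065353280194757264.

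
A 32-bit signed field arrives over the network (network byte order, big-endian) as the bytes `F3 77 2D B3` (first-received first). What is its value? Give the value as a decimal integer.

-210293325

In big-endian order the high byte comes first in memory.
The bytes are already most-significant first: 0xF3772DB3.
Top bit is set, so as a signed 32-bit value this is 0xF3772DB3 − 2^32 = -210293325.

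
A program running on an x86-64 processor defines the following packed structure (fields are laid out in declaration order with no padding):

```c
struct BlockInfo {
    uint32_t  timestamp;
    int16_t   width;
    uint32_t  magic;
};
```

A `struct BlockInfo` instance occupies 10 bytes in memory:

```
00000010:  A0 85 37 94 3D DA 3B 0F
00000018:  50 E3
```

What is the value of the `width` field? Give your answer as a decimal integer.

`width` follows `timestamp` (4 bytes), so it starts at byte offset 4 and occupies 2 bytes.
Bytes at offsets 4..5: 3D DA.
Little-endian stores the least-significant byte at the lowest address.
Reassemble most-significant byte first: DA 3D → 0xDA3D.
Top bit is set, so as a signed 16-bit value this is 0xDA3D − 2^16 = -9667.

-9667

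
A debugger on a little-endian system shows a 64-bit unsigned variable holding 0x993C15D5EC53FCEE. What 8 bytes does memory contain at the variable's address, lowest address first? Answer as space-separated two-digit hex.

EE FC 53 EC D5 15 3C 99

Split into bytes (most-significant first): 99 3C 15 D5 EC 53 FC EE.
In little-endian order the low byte comes first in memory.
So at ascending addresses the bytes are EE FC 53 EC D5 15 3C 99.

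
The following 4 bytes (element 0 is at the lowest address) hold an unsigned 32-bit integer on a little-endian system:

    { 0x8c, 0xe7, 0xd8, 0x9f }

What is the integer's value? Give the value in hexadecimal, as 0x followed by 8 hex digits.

In little-endian order the low byte comes first in memory.
Reassemble most-significant byte first: 9F D8 E7 8C → 0x9FD8E78C.

0x9FD8E78C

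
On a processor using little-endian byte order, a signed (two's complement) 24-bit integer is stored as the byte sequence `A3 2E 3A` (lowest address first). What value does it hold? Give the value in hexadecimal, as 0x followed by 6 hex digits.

Little-endian stores the least-significant byte at the lowest address.
Reassemble most-significant byte first: 3A 2E A3 → 0x3A2EA3.

0x3A2EA3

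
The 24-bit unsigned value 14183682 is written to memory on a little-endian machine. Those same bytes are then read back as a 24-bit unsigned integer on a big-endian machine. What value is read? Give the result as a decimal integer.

159192

14183682 in 24-bit hexadecimal is 0xD86D02.
Stored little-endian, the bytes at ascending addresses are 02 6D D8.
Read back as big-endian, the last byte is least significant, giving 0x026DD8.
0x026DD8 = 159192.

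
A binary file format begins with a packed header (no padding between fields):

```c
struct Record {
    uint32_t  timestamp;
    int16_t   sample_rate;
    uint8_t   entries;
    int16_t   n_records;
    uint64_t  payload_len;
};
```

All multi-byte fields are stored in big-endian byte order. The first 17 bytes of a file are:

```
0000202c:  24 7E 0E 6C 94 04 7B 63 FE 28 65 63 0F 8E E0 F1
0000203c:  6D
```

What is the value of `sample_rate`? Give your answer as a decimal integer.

-27644

`sample_rate` follows `timestamp` (4 bytes), so it starts at byte offset 4 and occupies 2 bytes.
Bytes at offsets 4..5: 94 04.
Big-endian stores the most-significant byte at the lowest address.
The bytes are already most-significant first: 0x9404.
Top bit is set, so as a signed 16-bit value this is 0x9404 − 2^16 = -27644.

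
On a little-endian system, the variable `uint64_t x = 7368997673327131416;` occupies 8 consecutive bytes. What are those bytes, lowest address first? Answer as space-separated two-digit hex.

18 FB 57 5D 57 F0 43 66

7368997673327131416 in hexadecimal, padded to 64 bits, is 0x6643F0575D57FB18.
Split into bytes (most-significant first): 66 43 F0 57 5D 57 FB 18.
In little-endian order the low byte comes first in memory.
So at ascending addresses the bytes are 18 FB 57 5D 57 F0 43 66.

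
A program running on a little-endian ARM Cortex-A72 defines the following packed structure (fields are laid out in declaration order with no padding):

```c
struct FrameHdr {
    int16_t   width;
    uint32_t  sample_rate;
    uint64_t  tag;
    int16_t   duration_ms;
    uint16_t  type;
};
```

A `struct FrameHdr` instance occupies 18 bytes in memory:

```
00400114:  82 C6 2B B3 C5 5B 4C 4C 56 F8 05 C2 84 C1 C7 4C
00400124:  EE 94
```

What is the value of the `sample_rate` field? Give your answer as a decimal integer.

1539683115

`sample_rate` follows `width` (2 bytes), so it starts at byte offset 2 and occupies 4 bytes.
Bytes at offsets 2..5: 2B B3 C5 5B.
In little-endian order the low byte comes first in memory.
Reassemble most-significant byte first: 5B C5 B3 2B → 0x5BC5B32B.
0x5BC5B32B = 1539683115.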